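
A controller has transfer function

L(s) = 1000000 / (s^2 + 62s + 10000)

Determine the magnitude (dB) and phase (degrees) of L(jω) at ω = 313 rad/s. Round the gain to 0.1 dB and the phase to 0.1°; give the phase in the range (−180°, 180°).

At s = jω = j313:
quadratic: (j313)² + 62·j313 + 10000 = -87969 + j19406 → |·| ≈ 90084, ∠ ≈ 167.56°
|L| = 1000000 / 90084 ≈ 11.101
Gain = 20 log₁₀(11.101) ≈ 20.91 dB
∠L = 0.00° − 167.56° = -167.56°

20.9 dB, -167.6°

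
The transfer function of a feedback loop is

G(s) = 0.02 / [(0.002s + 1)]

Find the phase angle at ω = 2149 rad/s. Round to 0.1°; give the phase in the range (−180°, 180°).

At ω = 2149 rad/s:
pole (1 + j2149·0.002) = 1 + j4.298 → |·| ≈ 4.4128, ∠ ≈ 76.90°
∠G = (0°) − (76.90°) = -76.90°

-76.9°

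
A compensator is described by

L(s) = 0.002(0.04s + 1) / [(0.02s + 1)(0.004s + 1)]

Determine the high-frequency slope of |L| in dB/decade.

Each pole contributes −20 dB/decade at high frequency; each zero contributes +20 dB/decade.
Net: 1 zero(s) − 2 pole(s) → -20 dB/decade.

-20 dB/decade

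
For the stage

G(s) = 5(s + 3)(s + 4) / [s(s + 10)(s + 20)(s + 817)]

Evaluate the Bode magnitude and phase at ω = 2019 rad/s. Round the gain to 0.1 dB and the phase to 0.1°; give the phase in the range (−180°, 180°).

-118.9 dB, -157.3°

At s = jω = j2019:
zero (s+3): 3 + j2019 → |·| = √(3²+2019²) = √4076370 ≈ 2019, ∠ = arctan(2019/3) ≈ 89.91°
zero (s+4): 4 + j2019 → |·| = √(4²+2019²) = √4076377 ≈ 2019, ∠ = arctan(2019/4) ≈ 89.89°
pole (s+10): 10 + j2019 → |·| = √(10²+2019²) = √4076461 ≈ 2019, ∠ = arctan(2019/10) ≈ 89.72°
pole (s+20): 20 + j2019 → |·| = √(20²+2019²) = √4076761 ≈ 2019.1, ∠ = arctan(2019/20) ≈ 89.43°
pole (s+817): 817 + j2019 → |·| = √(817²+2019²) = √4743850 ≈ 2178, ∠ = arctan(2019/817) ≈ 67.97°
pole at origin: |s| = 2019, ∠ = 90.00° (in denominator)
|G| = 5 · 4.0764e+06 / 1.7926e+13 ≈ 1.137e-06
Gain = 20 log₁₀(1.137e-06) ≈ -118.88 dB
∠G = 179.80° − 337.12° = -157.32°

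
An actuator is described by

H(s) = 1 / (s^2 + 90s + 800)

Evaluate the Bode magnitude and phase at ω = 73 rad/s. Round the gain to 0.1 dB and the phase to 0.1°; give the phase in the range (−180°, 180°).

Substitute s = j73:
Numerator: 1 = 1 + j0
Denominator: (j73)^2 + 90(j73) + 800 = -4529 + j6570
|N| = √(1² + 0²) ≈ 1, ∠N ≈ 0.00°
|D| = √(4529² + 6570²) ≈ 7979.8, ∠D ≈ 124.58°
|H| = 1 / 7979.8 ≈ 0.00012532
Gain = 20 log₁₀(0.00012532) ≈ -78.04 dB
∠H = 0.00° − 124.58° = -124.58°

-78.0 dB, -124.6°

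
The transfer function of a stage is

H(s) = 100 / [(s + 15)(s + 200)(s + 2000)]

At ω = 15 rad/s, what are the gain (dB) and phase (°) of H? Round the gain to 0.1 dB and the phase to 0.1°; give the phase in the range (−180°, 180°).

-98.6 dB, -49.7°

At s = jω = j15:
pole (s+15): 15 + j15 → |·| = √(15²+15²) = √450 ≈ 21.213, ∠ = arctan(15/15) ≈ 45.00°
pole (s+200): 200 + j15 → |·| = √(200²+15²) = √40225 ≈ 200.56, ∠ = arctan(15/200) ≈ 4.29°
pole (s+2000): 2000 + j15 → |·| = √(2000²+15²) = √4000225 ≈ 2000.1, ∠ = arctan(15/2000) ≈ 0.43°
|H| = 100 / 8.5094e+06 ≈ 1.1752e-05
Gain = 20 log₁₀(1.1752e-05) ≈ -98.60 dB
∠H = 0.00° − 49.72° = -49.72°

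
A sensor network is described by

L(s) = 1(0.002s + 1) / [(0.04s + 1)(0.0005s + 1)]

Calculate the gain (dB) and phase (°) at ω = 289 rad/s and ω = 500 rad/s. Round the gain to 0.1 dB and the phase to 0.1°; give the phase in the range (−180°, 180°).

At ω = 289 rad/s:
zero (1 + j289·0.002) = 1 + j0.578 → |·| ≈ 1.155, ∠ ≈ 30.03°
pole (1 + j289·0.04) = 1 + j11.56 → |·| ≈ 11.603, ∠ ≈ 85.06°
pole (1 + j289·0.0005) = 1 + j0.1445 → |·| ≈ 1.0104, ∠ ≈ 8.22°
|L| = 1 · 1.155 / (11.603 · 1.0104) ≈ 0.098519
Gain = 20 log₁₀(0.098519) ≈ -20.13 dB
∠L = (30.03°) − (85.06° + 8.22°) = -63.25°

At ω = 500 rad/s:
zero (1 + j500·0.002) = 1 + j1 → |·| ≈ 1.4142, ∠ ≈ 45.00°
pole (1 + j500·0.04) = 1 + j20 → |·| ≈ 20.025, ∠ ≈ 87.14°
pole (1 + j500·0.0005) = 1 + j0.25 → |·| ≈ 1.0308, ∠ ≈ 14.04°
|L| = 1 · 1.4142 / (20.025 · 1.0308) ≈ 0.068512
Gain = 20 log₁₀(0.068512) ≈ -23.28 dB
∠L = (45.00°) − (87.14° + 14.04°) = -56.18°

ω = 289: -20.1 dB, -63.3°; ω = 500: -23.3 dB, -56.2°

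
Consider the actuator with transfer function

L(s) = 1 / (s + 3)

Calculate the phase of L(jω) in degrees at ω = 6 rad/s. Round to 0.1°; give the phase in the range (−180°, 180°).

Substitute s = j6:
Numerator: 1 = 1 + j0
Denominator: (j6) + 3 = 3 + j6
|N| = √(1² + 0²) ≈ 1, ∠N ≈ 0.00°
|D| = √(3² + 6²) ≈ 6.7082, ∠D ≈ 63.43°
∠L = 0.00° − 63.43° = -63.43°

-63.4°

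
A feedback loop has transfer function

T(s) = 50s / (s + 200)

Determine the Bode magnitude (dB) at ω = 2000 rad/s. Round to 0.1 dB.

33.9 dB

At s = jω = j2000:
zero at origin: s = j2000 → |·| = 2000, ∠ = 90.00°
pole (s+200): 200 + j2000 → |·| = √(200²+2000²) = √4040000 ≈ 2010, ∠ = arctan(2000/200) ≈ 84.29°
|T| = 50 · 2000 / 2010 ≈ 49.751
Gain = 20 log₁₀(49.751) ≈ 33.94 dB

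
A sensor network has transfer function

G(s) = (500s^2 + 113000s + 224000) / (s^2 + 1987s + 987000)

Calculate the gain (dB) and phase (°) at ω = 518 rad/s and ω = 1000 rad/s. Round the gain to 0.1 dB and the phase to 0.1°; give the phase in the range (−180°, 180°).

Substitute s = j518:
Numerator: 500(j518)^2 + 113000(j518) + 224000 = -133938000 + j58534000
Denominator: (j518)^2 + 1987(j518) + 987000 = 718676 + j1029266
|N| = √(133938000² + 58534000²) ≈ 1.4617e+08, ∠N ≈ 156.39°
|D| = √(718676² + 1029266²) ≈ 1.2553e+06, ∠D ≈ 55.08°
|G| = 1.4617e+08 / 1.2553e+06 ≈ 116.44
Gain = 20 log₁₀(116.44) ≈ 41.32 dB
∠G = 156.39° − 55.08° = 101.31°

Substitute s = j1000:
Numerator: 500(j1000)^2 + 113000(j1000) + 224000 = -499776000 + j113000000
Denominator: (j1000)^2 + 1987(j1000) + 987000 = -13000 + j1987000
|N| = √(499776000² + 113000000²) ≈ 5.1239e+08, ∠N ≈ 167.26°
|D| = √(13000² + 1987000²) ≈ 1.987e+06, ∠D ≈ 90.37°
|G| = 5.1239e+08 / 1.987e+06 ≈ 257.87
Gain = 20 log₁₀(257.87) ≈ 48.23 dB
∠G = 167.26° − 90.37° = 76.89°

ω = 518: 41.3 dB, 101.3°; ω = 1000: 48.2 dB, 76.9°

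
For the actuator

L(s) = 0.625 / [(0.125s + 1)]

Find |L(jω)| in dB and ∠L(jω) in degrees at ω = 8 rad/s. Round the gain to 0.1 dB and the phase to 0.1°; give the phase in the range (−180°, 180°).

-7.1 dB, -45.0°

At ω = 8 rad/s:
pole (1 + j8·0.125) = 1 + j1 → |·| ≈ 1.4142, ∠ ≈ 45.00°
|L| = 0.625 · 1 / (1.4142) ≈ 0.44195
Gain = 20 log₁₀(0.44195) ≈ -7.09 dB
∠L = (0°) − (45.00°) = -45.00°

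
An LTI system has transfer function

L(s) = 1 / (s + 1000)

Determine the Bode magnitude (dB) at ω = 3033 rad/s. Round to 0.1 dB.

-70.1 dB

At s = jω = j3033:
pole (s+1000): 1000 + j3033 → |·| = √(1000²+3033²) = √10199089 ≈ 3193.6, ∠ = arctan(3033/1000) ≈ 71.75°
|L| = 1 / 3193.6 ≈ 0.00031313
Gain = 20 log₁₀(0.00031313) ≈ -70.09 dB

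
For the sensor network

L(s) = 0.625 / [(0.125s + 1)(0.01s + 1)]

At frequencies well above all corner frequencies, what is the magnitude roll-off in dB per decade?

-40 dB/decade

Each pole contributes −20 dB/decade at high frequency; each zero contributes +20 dB/decade.
Net: 0 zero(s) − 2 pole(s) → -40 dB/decade.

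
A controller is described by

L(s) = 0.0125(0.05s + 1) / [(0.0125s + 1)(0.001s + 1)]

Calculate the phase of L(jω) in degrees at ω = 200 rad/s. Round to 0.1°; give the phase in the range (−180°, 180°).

4.8°

At ω = 200 rad/s:
zero (1 + j200·0.05) = 1 + j10 → |·| ≈ 10.05, ∠ ≈ 84.29°
pole (1 + j200·0.0125) = 1 + j2.5 → |·| ≈ 2.6926, ∠ ≈ 68.20°
pole (1 + j200·0.001) = 1 + j0.2 → |·| ≈ 1.0198, ∠ ≈ 11.31°
∠L = (84.29°) − (68.20° + 11.31°) = 4.78°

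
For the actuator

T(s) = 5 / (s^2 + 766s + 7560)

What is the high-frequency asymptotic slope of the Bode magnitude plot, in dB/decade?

-40 dB/decade

Each pole contributes −20 dB/decade at high frequency; each zero contributes +20 dB/decade.
Net: 0 zero(s) − 2 pole(s) → -40 dB/decade.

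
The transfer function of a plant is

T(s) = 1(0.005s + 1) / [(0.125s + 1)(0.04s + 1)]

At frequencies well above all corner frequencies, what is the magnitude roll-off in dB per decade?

-20 dB/decade

Each pole contributes −20 dB/decade at high frequency; each zero contributes +20 dB/decade.
Net: 1 zero(s) − 2 pole(s) → -20 dB/decade.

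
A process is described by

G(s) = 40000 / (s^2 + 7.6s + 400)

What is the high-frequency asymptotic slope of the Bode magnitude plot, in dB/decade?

Each pole contributes −20 dB/decade at high frequency; each zero contributes +20 dB/decade.
Net: 0 zero(s) − 2 pole(s) → -40 dB/decade.

-40 dB/decade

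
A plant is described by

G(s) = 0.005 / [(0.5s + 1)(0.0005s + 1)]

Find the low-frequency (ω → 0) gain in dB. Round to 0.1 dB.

G(0) = 0.005 · 1 / 1 = 0.005
20 log₁₀(0.005) ≈ -46.02 dB

-46.0 dB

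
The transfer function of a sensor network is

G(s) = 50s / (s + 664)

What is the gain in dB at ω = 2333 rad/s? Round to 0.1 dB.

At s = jω = j2333:
zero at origin: s = j2333 → |·| = 2333, ∠ = 90.00°
pole (s+664): 664 + j2333 → |·| = √(664²+2333²) = √5883785 ≈ 2425.7, ∠ = arctan(2333/664) ≈ 74.11°
|G| = 50 · 2333 / 2425.7 ≈ 48.089
Gain = 20 log₁₀(48.089) ≈ 33.64 dB

33.6 dB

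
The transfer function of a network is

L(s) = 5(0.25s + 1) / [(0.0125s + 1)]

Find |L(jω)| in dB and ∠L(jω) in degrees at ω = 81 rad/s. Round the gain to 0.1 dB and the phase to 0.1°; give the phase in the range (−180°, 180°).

At ω = 81 rad/s:
zero (1 + j81·0.25) = 1 + j20.25 → |·| ≈ 20.275, ∠ ≈ 87.17°
pole (1 + j81·0.0125) = 1 + j1.0125 → |·| ≈ 1.4231, ∠ ≈ 45.36°
|L| = 5 · 20.275 / (1.4231) ≈ 71.235
Gain = 20 log₁₀(71.235) ≈ 37.05 dB
∠L = (87.17°) − (45.36°) = 41.81°

37.1 dB, 41.8°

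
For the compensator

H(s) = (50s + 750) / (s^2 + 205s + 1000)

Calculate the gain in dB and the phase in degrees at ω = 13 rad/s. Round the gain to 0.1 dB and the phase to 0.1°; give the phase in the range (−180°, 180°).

-9.0 dB, -31.8°

Substitute s = j13:
Numerator: 50(j13) + 750 = 750 + j650
Denominator: (j13)^2 + 205(j13) + 1000 = 831 + j2665
|N| = √(750² + 650²) ≈ 992.47, ∠N ≈ 40.91°
|D| = √(831² + 2665²) ≈ 2791.6, ∠D ≈ 72.68°
|H| = 992.47 / 2791.6 ≈ 0.35552
Gain = 20 log₁₀(0.35552) ≈ -8.98 dB
∠H = 40.91° − 72.68° = -31.77°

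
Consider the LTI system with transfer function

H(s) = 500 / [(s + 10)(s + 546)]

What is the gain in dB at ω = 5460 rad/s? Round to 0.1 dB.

-95.6 dB

At s = jω = j5460:
pole (s+10): 10 + j5460 → |·| = √(10²+5460²) = √29811700 ≈ 5460, ∠ = arctan(5460/10) ≈ 89.90°
pole (s+546): 546 + j5460 → |·| = √(546²+5460²) = √30109716 ≈ 5487.2, ∠ = arctan(5460/546) ≈ 84.29°
|H| = 500 / 2.996e+07 ≈ 1.6689e-05
Gain = 20 log₁₀(1.6689e-05) ≈ -95.55 dB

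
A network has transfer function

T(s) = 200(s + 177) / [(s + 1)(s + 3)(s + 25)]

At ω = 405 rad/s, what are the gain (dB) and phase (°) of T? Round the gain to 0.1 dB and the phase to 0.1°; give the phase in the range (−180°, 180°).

At s = jω = j405:
zero (s+177): 177 + j405 → |·| = √(177²+405²) = √195354 ≈ 441.99, ∠ = arctan(405/177) ≈ 66.39°
pole (s+1): 1 + j405 → |·| = √(1²+405²) = √164026 ≈ 405, ∠ = arctan(405/1) ≈ 89.86°
pole (s+3): 3 + j405 → |·| = √(3²+405²) = √164034 ≈ 405.01, ∠ = arctan(405/3) ≈ 89.58°
pole (s+25): 25 + j405 → |·| = √(25²+405²) = √164650 ≈ 405.77, ∠ = arctan(405/25) ≈ 86.47°
|T| = 200 · 441.99 / 6.6558e+07 ≈ 0.0013281
Gain = 20 log₁₀(0.0013281) ≈ -57.54 dB
∠T = 66.39° − 265.91° = -199.52° ≡ 160.48° (principal value)

-57.5 dB, 160.5°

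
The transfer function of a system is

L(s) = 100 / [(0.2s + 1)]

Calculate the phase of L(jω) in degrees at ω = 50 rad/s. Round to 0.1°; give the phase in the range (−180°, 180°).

-84.3°

At ω = 50 rad/s:
pole (1 + j50·0.2) = 1 + j10 → |·| ≈ 10.05, ∠ ≈ 84.29°
∠L = (0°) − (84.29°) = -84.29°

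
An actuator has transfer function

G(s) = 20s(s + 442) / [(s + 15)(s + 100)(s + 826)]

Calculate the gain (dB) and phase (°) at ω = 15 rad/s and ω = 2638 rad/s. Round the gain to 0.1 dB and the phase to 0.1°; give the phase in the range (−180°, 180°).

At s = jω = j15:
zero (s+442): 442 + j15 → |·| = √(442²+15²) = √195589 ≈ 442.25, ∠ = arctan(15/442) ≈ 1.94°
zero at origin: s = j15 → |·| = 15, ∠ = 90.00°
pole (s+15): 15 + j15 → |·| = √(15²+15²) = √450 ≈ 21.213, ∠ = arctan(15/15) ≈ 45.00°
pole (s+100): 100 + j15 → |·| = √(100²+15²) = √10225 ≈ 101.12, ∠ = arctan(15/100) ≈ 8.53°
pole (s+826): 826 + j15 → |·| = √(826²+15²) = √682501 ≈ 826.14, ∠ = arctan(15/826) ≈ 1.04°
|G| = 20 · 6633.8 / 1.7721e+06 ≈ 0.074869
Gain = 20 log₁₀(0.074869) ≈ -22.51 dB
∠G = 91.94° − 54.57° = 37.37°

At s = jω = j2638:
zero (s+442): 442 + j2638 → |·| = √(442²+2638²) = √7154408 ≈ 2674.8, ∠ = arctan(2638/442) ≈ 80.49°
zero at origin: s = j2638 → |·| = 2638, ∠ = 90.00°
pole (s+15): 15 + j2638 → |·| = √(15²+2638²) = √6959269 ≈ 2638, ∠ = arctan(2638/15) ≈ 89.67°
pole (s+100): 100 + j2638 → |·| = √(100²+2638²) = √6969044 ≈ 2639.9, ∠ = arctan(2638/100) ≈ 87.83°
pole (s+826): 826 + j2638 → |·| = √(826²+2638²) = √7641320 ≈ 2764.3, ∠ = arctan(2638/826) ≈ 72.61°
|G| = 20 · 7.0561e+06 / 1.9251e+10 ≈ 0.0073306
Gain = 20 log₁₀(0.0073306) ≈ -42.70 dB
∠G = 170.49° − 250.11° = -79.62°

ω = 15: -22.5 dB, 37.4°; ω = 2638: -42.7 dB, -79.6°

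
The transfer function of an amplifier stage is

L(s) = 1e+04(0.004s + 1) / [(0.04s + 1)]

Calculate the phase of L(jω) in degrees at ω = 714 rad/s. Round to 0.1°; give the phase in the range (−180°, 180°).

-17.3°

At ω = 714 rad/s:
zero (1 + j714·0.004) = 1 + j2.856 → |·| ≈ 3.026, ∠ ≈ 70.70°
pole (1 + j714·0.04) = 1 + j28.56 → |·| ≈ 28.578, ∠ ≈ 87.99°
∠L = (70.70°) − (87.99°) = -17.29°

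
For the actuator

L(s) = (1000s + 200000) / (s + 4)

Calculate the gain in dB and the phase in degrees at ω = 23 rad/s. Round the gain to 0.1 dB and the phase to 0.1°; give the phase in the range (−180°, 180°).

Substitute s = j23:
Numerator: 1000(j23) + 200000 = 200000 + j23000
Denominator: (j23) + 4 = 4 + j23
|N| = √(200000² + 23000²) ≈ 2.0132e+05, ∠N ≈ 6.56°
|D| = √(4² + 23²) ≈ 23.345, ∠D ≈ 80.13°
|L| = 2.0132e+05 / 23.345 ≈ 8623.7
Gain = 20 log₁₀(8623.7) ≈ 78.71 dB
∠L = 6.56° − 80.13° = -73.57°

78.7 dB, -73.6°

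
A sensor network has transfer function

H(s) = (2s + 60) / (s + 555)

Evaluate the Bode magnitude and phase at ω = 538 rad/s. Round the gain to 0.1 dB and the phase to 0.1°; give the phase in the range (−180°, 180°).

Substitute s = j538:
Numerator: 2(j538) + 60 = 60 + j1076
Denominator: (j538) + 555 = 555 + j538
|N| = √(60² + 1076²) ≈ 1077.7, ∠N ≈ 86.81°
|D| = √(555² + 538²) ≈ 772.96, ∠D ≈ 44.11°
|H| = 1077.7 / 772.96 ≈ 1.3943
Gain = 20 log₁₀(1.3943) ≈ 2.89 dB
∠H = 86.81° − 44.11° = 42.70°

2.9 dB, 42.7°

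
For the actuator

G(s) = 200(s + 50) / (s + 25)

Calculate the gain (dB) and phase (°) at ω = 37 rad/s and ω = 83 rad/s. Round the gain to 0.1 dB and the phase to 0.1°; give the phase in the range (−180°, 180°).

ω = 37: 48.9 dB, -19.5°; ω = 83: 47.0 dB, -14.3°

At s = jω = j37:
zero (s+50): 50 + j37 → |·| = √(50²+37²) = √3869 ≈ 62.201, ∠ = arctan(37/50) ≈ 36.50°
pole (s+25): 25 + j37 → |·| = √(25²+37²) = √1994 ≈ 44.654, ∠ = arctan(37/25) ≈ 55.95°
|G| = 200 · 62.201 / 44.654 ≈ 278.59
Gain = 20 log₁₀(278.59) ≈ 48.90 dB
∠G = 36.50° − 55.95° = -19.45°

At s = jω = j83:
zero (s+50): 50 + j83 → |·| = √(50²+83²) = √9389 ≈ 96.897, ∠ = arctan(83/50) ≈ 58.93°
pole (s+25): 25 + j83 → |·| = √(25²+83²) = √7514 ≈ 86.683, ∠ = arctan(83/25) ≈ 73.24°
|G| = 200 · 96.897 / 86.683 ≈ 223.57
Gain = 20 log₁₀(223.57) ≈ 46.99 dB
∠G = 58.93° − 73.24° = -14.31°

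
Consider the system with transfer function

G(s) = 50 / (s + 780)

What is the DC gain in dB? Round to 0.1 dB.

-23.9 dB

G(0) = 50 / (780) ≈ 0.064103
20 log₁₀(0.064103) ≈ -23.86 dB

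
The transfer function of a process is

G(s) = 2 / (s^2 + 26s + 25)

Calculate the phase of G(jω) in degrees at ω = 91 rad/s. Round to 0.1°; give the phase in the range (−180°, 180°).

Substitute s = j91:
Numerator: 2 = 2 + j0
Denominator: (j91)^2 + 26(j91) + 25 = -8256 + j2366
|N| = √(2² + 0²) ≈ 2, ∠N ≈ 0.00°
|D| = √(8256² + 2366²) ≈ 8588.3, ∠D ≈ 164.01°
∠G = 0.00° − 164.01° = -164.01°

-164.0°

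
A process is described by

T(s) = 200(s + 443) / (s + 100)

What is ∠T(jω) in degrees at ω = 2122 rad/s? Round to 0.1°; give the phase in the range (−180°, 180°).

-9.1°

At s = jω = j2122:
zero (s+443): 443 + j2122 → |·| = √(443²+2122²) = √4699133 ≈ 2167.7, ∠ = arctan(2122/443) ≈ 78.21°
pole (s+100): 100 + j2122 → |·| = √(100²+2122²) = √4512884 ≈ 2124.4, ∠ = arctan(2122/100) ≈ 87.30°
∠T = 78.21° − 87.30° = -9.09°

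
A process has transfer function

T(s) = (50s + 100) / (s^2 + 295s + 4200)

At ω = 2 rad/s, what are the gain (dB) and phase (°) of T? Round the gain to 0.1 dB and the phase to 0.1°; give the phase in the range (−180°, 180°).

Substitute s = j2:
Numerator: 50(j2) + 100 = 100 + j100
Denominator: (j2)^2 + 295(j2) + 4200 = 4196 + j590
|N| = √(100² + 100²) ≈ 141.42, ∠N ≈ 45.00°
|D| = √(4196² + 590²) ≈ 4237.3, ∠D ≈ 8.00°
|T| = 141.42 / 4237.3 ≈ 0.033375
Gain = 20 log₁₀(0.033375) ≈ -29.53 dB
∠T = 45.00° − 8.00° = 37.00°

-29.5 dB, 37.0°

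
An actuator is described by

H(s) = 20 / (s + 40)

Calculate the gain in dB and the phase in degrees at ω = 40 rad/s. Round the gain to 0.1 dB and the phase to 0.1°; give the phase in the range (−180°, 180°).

-9.0 dB, -45.0°

At s = jω = j40:
pole (s+40): 40 + j40 → |·| = √(40²+40²) = √3200 ≈ 56.569, ∠ = arctan(40/40) ≈ 45.00°
|H| = 20 / 56.569 ≈ 0.35355
Gain = 20 log₁₀(0.35355) ≈ -9.03 dB
∠H = 0.00° − 45.00° = -45.00°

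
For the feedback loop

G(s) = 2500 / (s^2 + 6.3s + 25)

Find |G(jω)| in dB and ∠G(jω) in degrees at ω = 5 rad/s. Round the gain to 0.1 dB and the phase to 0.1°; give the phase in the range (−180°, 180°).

38.0 dB, -90.0°

At s = jω = j5:
quadratic: (j5)² + 6.3·j5 + 25 = 0 + j31.5 → |·| ≈ 31.5, ∠ ≈ 90.00°
|G| = 2500 / 31.5 ≈ 79.365
Gain = 20 log₁₀(79.365) ≈ 37.99 dB
∠G = 0.00° − 90.00° = -90.00°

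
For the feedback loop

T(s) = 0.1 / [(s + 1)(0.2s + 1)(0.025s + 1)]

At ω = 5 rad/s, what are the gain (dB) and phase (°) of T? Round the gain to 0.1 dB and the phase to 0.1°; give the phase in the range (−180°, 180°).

-37.2 dB, -130.8°

At ω = 5 rad/s:
pole (1 + j5·1) = 1 + j5 → |·| ≈ 5.099, ∠ ≈ 78.69°
pole (1 + j5·0.2) = 1 + j1 → |·| ≈ 1.4142, ∠ ≈ 45.00°
pole (1 + j5·0.025) = 1 + j0.125 → |·| ≈ 1.0078, ∠ ≈ 7.13°
|T| = 0.1 · 1 / (5.099 · 1.4142 · 1.0078) ≈ 0.01376
Gain = 20 log₁₀(0.01376) ≈ -37.23 dB
∠T = (0°) − (78.69° + 45.00° + 7.13°) = -130.82°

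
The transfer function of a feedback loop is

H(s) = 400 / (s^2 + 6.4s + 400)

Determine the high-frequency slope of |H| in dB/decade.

-40 dB/decade

Each pole contributes −20 dB/decade at high frequency; each zero contributes +20 dB/decade.
Net: 0 zero(s) − 2 pole(s) → -40 dB/decade.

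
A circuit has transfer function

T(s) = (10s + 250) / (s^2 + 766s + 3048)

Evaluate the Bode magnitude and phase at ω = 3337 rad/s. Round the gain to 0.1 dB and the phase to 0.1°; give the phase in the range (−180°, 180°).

-50.7 dB, -77.5°

Substitute s = j3337:
Numerator: 10(j3337) + 250 = 250 + j33370
Denominator: (j3337)^2 + 766(j3337) + 3048 = -11132521 + j2556142
|N| = √(250² + 33370²) ≈ 33371, ∠N ≈ 89.57°
|D| = √(11132521² + 2556142²) ≈ 1.1422e+07, ∠D ≈ 167.07°
|T| = 33371 / 1.1422e+07 ≈ 0.0029216
Gain = 20 log₁₀(0.0029216) ≈ -50.69 dB
∠T = 89.57° − 167.07° = -77.50°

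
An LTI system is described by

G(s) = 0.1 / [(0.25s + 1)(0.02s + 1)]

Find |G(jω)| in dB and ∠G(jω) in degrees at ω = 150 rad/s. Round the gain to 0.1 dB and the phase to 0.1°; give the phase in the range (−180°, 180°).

-61.5 dB, -160.0°

At ω = 150 rad/s:
pole (1 + j150·0.25) = 1 + j37.5 → |·| ≈ 37.513, ∠ ≈ 88.47°
pole (1 + j150·0.02) = 1 + j3 → |·| ≈ 3.1623, ∠ ≈ 71.57°
|G| = 0.1 · 1 / (37.513 · 3.1623) ≈ 0.00084298
Gain = 20 log₁₀(0.00084298) ≈ -61.48 dB
∠G = (0°) − (88.47° + 71.57°) = -160.04°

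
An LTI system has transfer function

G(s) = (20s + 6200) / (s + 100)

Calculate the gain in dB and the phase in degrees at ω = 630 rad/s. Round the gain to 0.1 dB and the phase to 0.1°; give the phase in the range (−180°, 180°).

Substitute s = j630:
Numerator: 20(j630) + 6200 = 6200 + j12600
Denominator: (j630) + 100 = 100 + j630
|N| = √(6200² + 12600²) ≈ 14043, ∠N ≈ 63.80°
|D| = √(100² + 630²) ≈ 637.89, ∠D ≈ 80.98°
|G| = 14043 / 637.89 ≈ 22.015
Gain = 20 log₁₀(22.015) ≈ 26.85 dB
∠G = 63.80° − 80.98° = -17.18°

26.9 dB, -17.2°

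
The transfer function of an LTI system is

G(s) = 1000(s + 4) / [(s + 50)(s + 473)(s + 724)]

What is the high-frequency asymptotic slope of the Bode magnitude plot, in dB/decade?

-40 dB/decade

Each pole contributes −20 dB/decade at high frequency; each zero contributes +20 dB/decade.
Net: 1 zero(s) − 3 pole(s) → -40 dB/decade.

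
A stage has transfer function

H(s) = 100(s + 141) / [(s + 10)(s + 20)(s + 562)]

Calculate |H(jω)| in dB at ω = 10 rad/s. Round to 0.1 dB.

-22.0 dB

At s = jω = j10:
zero (s+141): 141 + j10 → |·| = √(141²+10²) = √19981 ≈ 141.35, ∠ = arctan(10/141) ≈ 4.06°
pole (s+10): 10 + j10 → |·| = √(10²+10²) = √200 ≈ 14.142, ∠ = arctan(10/10) ≈ 45.00°
pole (s+20): 20 + j10 → |·| = √(20²+10²) = √500 ≈ 22.361, ∠ = arctan(10/20) ≈ 26.57°
pole (s+562): 562 + j10 → |·| = √(562²+10²) = √315944 ≈ 562.09, ∠ = arctan(10/562) ≈ 1.02°
|H| = 100 · 141.35 / 1.7775e+05 ≈ 0.079522
Gain = 20 log₁₀(0.079522) ≈ -21.99 dB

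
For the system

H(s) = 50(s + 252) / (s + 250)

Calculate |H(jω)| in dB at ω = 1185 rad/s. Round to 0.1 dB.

At s = jω = j1185:
zero (s+252): 252 + j1185 → |·| = √(252²+1185²) = √1467729 ≈ 1211.5, ∠ = arctan(1185/252) ≈ 77.99°
pole (s+250): 250 + j1185 → |·| = √(250²+1185²) = √1466725 ≈ 1211.1, ∠ = arctan(1185/250) ≈ 78.09°
|H| = 50 · 1211.5 / 1211.1 ≈ 50.017
Gain = 20 log₁₀(50.017) ≈ 33.98 dB

34.0 dB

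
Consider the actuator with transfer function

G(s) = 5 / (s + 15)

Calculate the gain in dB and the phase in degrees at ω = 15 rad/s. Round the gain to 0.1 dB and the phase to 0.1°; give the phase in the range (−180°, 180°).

-12.6 dB, -45.0°

Substitute s = j15:
Numerator: 5 = 5 + j0
Denominator: (j15) + 15 = 15 + j15
|N| = √(5² + 0²) ≈ 5, ∠N ≈ 0.00°
|D| = √(15² + 15²) ≈ 21.213, ∠D ≈ 45.00°
|G| = 5 / 21.213 ≈ 0.2357
Gain = 20 log₁₀(0.2357) ≈ -12.55 dB
∠G = 0.00° − 45.00° = -45.00°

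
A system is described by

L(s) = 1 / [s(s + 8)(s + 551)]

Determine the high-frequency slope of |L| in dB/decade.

-60 dB/decade

Each pole contributes −20 dB/decade at high frequency; each zero contributes +20 dB/decade.
Net: 0 zero(s) − 3 pole(s) → -60 dB/decade.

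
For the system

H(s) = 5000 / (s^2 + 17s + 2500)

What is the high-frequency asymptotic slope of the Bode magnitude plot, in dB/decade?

Each pole contributes −20 dB/decade at high frequency; each zero contributes +20 dB/decade.
Net: 0 zero(s) − 2 pole(s) → -40 dB/decade.

-40 dB/decade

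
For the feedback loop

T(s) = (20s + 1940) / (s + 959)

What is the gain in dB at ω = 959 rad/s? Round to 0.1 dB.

23.1 dB

Substitute s = j959:
Numerator: 20(j959) + 1940 = 1940 + j19180
Denominator: (j959) + 959 = 959 + j959
|N| = √(1940² + 19180²) ≈ 19278, ∠N ≈ 84.22°
|D| = √(959² + 959²) ≈ 1356.2, ∠D ≈ 45.00°
|T| = 19278 / 1356.2 ≈ 14.215
Gain = 20 log₁₀(14.215) ≈ 23.05 dB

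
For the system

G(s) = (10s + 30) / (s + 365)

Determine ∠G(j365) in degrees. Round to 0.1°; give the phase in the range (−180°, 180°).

Substitute s = j365:
Numerator: 10(j365) + 30 = 30 + j3650
Denominator: (j365) + 365 = 365 + j365
|N| = √(30² + 3650²) ≈ 3650.1, ∠N ≈ 89.53°
|D| = √(365² + 365²) ≈ 516.19, ∠D ≈ 45.00°
∠G = 89.53° − 45.00° = 44.53°

44.5°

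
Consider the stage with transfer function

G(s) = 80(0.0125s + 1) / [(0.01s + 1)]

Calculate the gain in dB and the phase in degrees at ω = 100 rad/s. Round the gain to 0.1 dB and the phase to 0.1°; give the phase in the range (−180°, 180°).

At ω = 100 rad/s:
zero (1 + j100·0.0125) = 1 + j1.25 → |·| ≈ 1.6008, ∠ ≈ 51.34°
pole (1 + j100·0.01) = 1 + j1 → |·| ≈ 1.4142, ∠ ≈ 45.00°
|G| = 80 · 1.6008 / (1.4142) ≈ 90.556
Gain = 20 log₁₀(90.556) ≈ 39.14 dB
∠G = (51.34°) − (45.00°) = 6.34°

39.1 dB, 6.3°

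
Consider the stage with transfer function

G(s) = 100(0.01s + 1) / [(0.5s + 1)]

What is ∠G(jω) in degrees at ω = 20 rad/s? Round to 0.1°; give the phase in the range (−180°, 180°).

-73.0°

At ω = 20 rad/s:
zero (1 + j20·0.01) = 1 + j0.2 → |·| ≈ 1.0198, ∠ ≈ 11.31°
pole (1 + j20·0.5) = 1 + j10 → |·| ≈ 10.05, ∠ ≈ 84.29°
∠G = (11.31°) − (84.29°) = -72.98°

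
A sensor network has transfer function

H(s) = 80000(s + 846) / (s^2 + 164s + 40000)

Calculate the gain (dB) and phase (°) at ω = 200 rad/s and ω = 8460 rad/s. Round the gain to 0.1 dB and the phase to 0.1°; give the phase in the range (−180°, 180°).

ω = 200: 66.5 dB, -76.7°; ω = 8460: 19.6 dB, -94.6°

At s = jω = j200:
zero (s+846): 846 + j200 → |·| = √(846²+200²) = √755716 ≈ 869.32, ∠ = arctan(200/846) ≈ 13.30°
quadratic: (j200)² + 164·j200 + 40000 = 0 + j32800 → |·| ≈ 32800, ∠ ≈ 90.00°
|H| = 80000 · 869.32 / 32800 ≈ 2120.3
Gain = 20 log₁₀(2120.3) ≈ 66.53 dB
∠H = 13.30° − 90.00° = -76.70°

At s = jω = j8460:
zero (s+846): 846 + j8460 → |·| = √(846²+8460²) = √72287316 ≈ 8502.2, ∠ = arctan(8460/846) ≈ 84.29°
quadratic: (j8460)² + 164·j8460 + 40000 = -71531600 + j1387440 → |·| ≈ 7.1545e+07, ∠ ≈ 178.89°
|H| = 80000 · 8502.2 / 7.1545e+07 ≈ 9.507
Gain = 20 log₁₀(9.507) ≈ 19.56 dB
∠H = 84.29° − 178.89° = -94.60°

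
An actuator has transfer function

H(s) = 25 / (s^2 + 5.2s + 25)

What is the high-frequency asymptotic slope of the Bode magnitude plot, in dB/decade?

Each pole contributes −20 dB/decade at high frequency; each zero contributes +20 dB/decade.
Net: 0 zero(s) − 2 pole(s) → -40 dB/decade.

-40 dB/decade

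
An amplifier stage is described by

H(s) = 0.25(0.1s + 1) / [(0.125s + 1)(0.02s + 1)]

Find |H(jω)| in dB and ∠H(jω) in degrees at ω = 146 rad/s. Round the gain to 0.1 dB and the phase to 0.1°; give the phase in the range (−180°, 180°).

At ω = 146 rad/s:
zero (1 + j146·0.1) = 1 + j14.6 → |·| ≈ 14.634, ∠ ≈ 86.08°
pole (1 + j146·0.125) = 1 + j18.25 → |·| ≈ 18.277, ∠ ≈ 86.86°
pole (1 + j146·0.02) = 1 + j2.92 → |·| ≈ 3.0865, ∠ ≈ 71.10°
|H| = 0.25 · 14.634 / (18.277 · 3.0865) ≈ 0.064853
Gain = 20 log₁₀(0.064853) ≈ -23.76 dB
∠H = (86.08°) − (86.86° + 71.10°) = -71.88°

-23.8 dB, -71.9°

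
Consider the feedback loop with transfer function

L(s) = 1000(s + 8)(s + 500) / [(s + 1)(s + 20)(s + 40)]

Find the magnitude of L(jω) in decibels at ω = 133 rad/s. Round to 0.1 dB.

At s = jω = j133:
zero (s+8): 8 + j133 → |·| = √(8²+133²) = √17753 ≈ 133.24, ∠ = arctan(133/8) ≈ 86.56°
zero (s+500): 500 + j133 → |·| = √(500²+133²) = √267689 ≈ 517.39, ∠ = arctan(133/500) ≈ 14.90°
pole (s+1): 1 + j133 → |·| = √(1²+133²) = √17690 ≈ 133, ∠ = arctan(133/1) ≈ 89.57°
pole (s+20): 20 + j133 → |·| = √(20²+133²) = √18089 ≈ 134.5, ∠ = arctan(133/20) ≈ 81.45°
pole (s+40): 40 + j133 → |·| = √(40²+133²) = √19289 ≈ 138.88, ∠ = arctan(133/40) ≈ 73.26°
|L| = 1000 · 68937 / 2.4844e+06 ≈ 27.748
Gain = 20 log₁₀(27.748) ≈ 28.86 dB

28.9 dB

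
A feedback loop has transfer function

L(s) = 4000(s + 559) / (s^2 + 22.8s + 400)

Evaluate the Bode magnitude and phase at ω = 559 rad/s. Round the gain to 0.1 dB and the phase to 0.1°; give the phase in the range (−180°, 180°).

At s = jω = j559:
zero (s+559): 559 + j559 → |·| = √(559²+559²) = √624962 ≈ 790.55, ∠ = arctan(559/559) ≈ 45.00°
quadratic: (j559)² + 22.8·j559 + 400 = -312081 + j12745.2 → |·| ≈ 3.1234e+05, ∠ ≈ 177.66°
|L| = 4000 · 790.55 / 3.1234e+05 ≈ 10.124
Gain = 20 log₁₀(10.124) ≈ 20.11 dB
∠L = 45.00° − 177.66° = -132.66°

20.1 dB, -132.7°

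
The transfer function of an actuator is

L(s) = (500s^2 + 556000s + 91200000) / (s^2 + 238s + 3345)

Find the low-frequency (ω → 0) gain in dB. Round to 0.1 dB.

88.7 dB

L(0) = 91200000 / 3345 ≈ 27265
20 log₁₀(27265) ≈ 88.71 dB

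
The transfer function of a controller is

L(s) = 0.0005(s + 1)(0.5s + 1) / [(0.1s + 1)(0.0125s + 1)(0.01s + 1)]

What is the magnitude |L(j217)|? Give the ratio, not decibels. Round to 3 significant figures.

0.0785

At ω = 217 rad/s:
zero (1 + j217·1) = 1 + j217 → |·| ≈ 217, ∠ ≈ 89.74°
zero (1 + j217·0.5) = 1 + j108.5 → |·| ≈ 108.5, ∠ ≈ 89.47°
pole (1 + j217·0.1) = 1 + j21.7 → |·| ≈ 21.723, ∠ ≈ 87.36°
pole (1 + j217·0.0125) = 1 + j2.7125 → |·| ≈ 2.891, ∠ ≈ 69.76°
pole (1 + j217·0.01) = 1 + j2.17 → |·| ≈ 2.3893, ∠ ≈ 65.26°
|L| = 0.0005 · 217 · 108.5 / (21.723 · 2.891 · 2.3893) ≈ 0.078455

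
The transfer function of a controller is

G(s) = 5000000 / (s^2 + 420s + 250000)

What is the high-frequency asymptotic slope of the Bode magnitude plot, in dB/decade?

-40 dB/decade

Each pole contributes −20 dB/decade at high frequency; each zero contributes +20 dB/decade.
Net: 0 zero(s) − 2 pole(s) → -40 dB/decade.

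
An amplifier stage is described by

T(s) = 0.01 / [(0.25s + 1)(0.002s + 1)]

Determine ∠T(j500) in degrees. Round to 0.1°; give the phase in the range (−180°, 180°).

-134.5°

At ω = 500 rad/s:
pole (1 + j500·0.25) = 1 + j125 → |·| ≈ 125, ∠ ≈ 89.54°
pole (1 + j500·0.002) = 1 + j1 → |·| ≈ 1.4142, ∠ ≈ 45.00°
∠T = (0°) − (89.54° + 45.00°) = -134.54°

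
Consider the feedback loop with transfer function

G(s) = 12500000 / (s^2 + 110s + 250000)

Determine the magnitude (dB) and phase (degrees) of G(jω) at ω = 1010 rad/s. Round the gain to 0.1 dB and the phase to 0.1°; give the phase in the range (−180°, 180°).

At s = jω = j1010:
quadratic: (j1010)² + 110·j1010 + 250000 = -770100 + j111100 → |·| ≈ 7.7807e+05, ∠ ≈ 171.79°
|G| = 12500000 / 7.7807e+05 ≈ 16.065
Gain = 20 log₁₀(16.065) ≈ 24.12 dB
∠G = 0.00° − 171.79° = -171.79°

24.1 dB, -171.8°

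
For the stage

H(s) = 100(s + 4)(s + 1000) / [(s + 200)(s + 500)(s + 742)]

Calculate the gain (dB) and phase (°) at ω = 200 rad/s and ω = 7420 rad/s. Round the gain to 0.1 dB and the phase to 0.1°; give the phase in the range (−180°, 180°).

ω = 200: -15.2 dB, 18.3°; ω = 7420: -37.4 dB, -86.6°

At s = jω = j200:
zero (s+4): 4 + j200 → |·| = √(4²+200²) = √40016 ≈ 200.04, ∠ = arctan(200/4) ≈ 88.85°
zero (s+1000): 1000 + j200 → |·| = √(1000²+200²) = √1040000 ≈ 1019.8, ∠ = arctan(200/1000) ≈ 11.31°
pole (s+200): 200 + j200 → |·| = √(200²+200²) = √80000 ≈ 282.84, ∠ = arctan(200/200) ≈ 45.00°
pole (s+500): 500 + j200 → |·| = √(500²+200²) = √290000 ≈ 538.52, ∠ = arctan(200/500) ≈ 21.80°
pole (s+742): 742 + j200 → |·| = √(742²+200²) = √590564 ≈ 768.48, ∠ = arctan(200/742) ≈ 15.09°
|H| = 100 · 2.04e+05 / 1.1705e+08 ≈ 0.17428
Gain = 20 log₁₀(0.17428) ≈ -15.18 dB
∠H = 100.16° − 81.89° = 18.27°

At s = jω = j7420:
zero (s+4): 4 + j7420 → |·| = √(4²+7420²) = √55056416 ≈ 7420, ∠ = arctan(7420/4) ≈ 89.97°
zero (s+1000): 1000 + j7420 → |·| = √(1000²+7420²) = √56056400 ≈ 7487.1, ∠ = arctan(7420/1000) ≈ 82.32°
pole (s+200): 200 + j7420 → |·| = √(200²+7420²) = √55096400 ≈ 7422.7, ∠ = arctan(7420/200) ≈ 88.46°
pole (s+500): 500 + j7420 → |·| = √(500²+7420²) = √55306400 ≈ 7436.8, ∠ = arctan(7420/500) ≈ 86.14°
pole (s+742): 742 + j7420 → |·| = √(742²+7420²) = √55606964 ≈ 7457, ∠ = arctan(7420/742) ≈ 84.29°
|H| = 100 · 5.5554e+07 / 4.1163e+11 ≈ 0.013496
Gain = 20 log₁₀(0.013496) ≈ -37.40 dB
∠H = 172.29° − 258.89° = -86.60°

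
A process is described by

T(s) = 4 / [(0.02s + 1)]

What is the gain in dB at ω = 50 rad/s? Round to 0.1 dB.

At ω = 50 rad/s:
pole (1 + j50·0.02) = 1 + j1 → |·| ≈ 1.4142, ∠ ≈ 45.00°
|T| = 4 · 1 / (1.4142) ≈ 2.8285
Gain = 20 log₁₀(2.8285) ≈ 9.03 dB

9.0 dB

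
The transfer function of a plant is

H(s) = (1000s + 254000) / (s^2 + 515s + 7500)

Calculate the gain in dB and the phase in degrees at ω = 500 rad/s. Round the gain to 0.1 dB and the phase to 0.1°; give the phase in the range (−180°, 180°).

Substitute s = j500:
Numerator: 1000(j500) + 254000 = 254000 + j500000
Denominator: (j500)^2 + 515(j500) + 7500 = -242500 + j257500
|N| = √(254000² + 500000²) ≈ 5.6082e+05, ∠N ≈ 63.07°
|D| = √(242500² + 257500²) ≈ 3.5371e+05, ∠D ≈ 133.28°
|H| = 5.6082e+05 / 3.5371e+05 ≈ 1.5855
Gain = 20 log₁₀(1.5855) ≈ 4.00 dB
∠H = 63.07° − 133.28° = -70.21°

4.0 dB, -70.2°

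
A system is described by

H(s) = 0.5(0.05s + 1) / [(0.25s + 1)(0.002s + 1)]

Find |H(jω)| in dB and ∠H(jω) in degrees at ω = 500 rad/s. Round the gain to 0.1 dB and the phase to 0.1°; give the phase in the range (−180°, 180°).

-23.0 dB, -46.8°

At ω = 500 rad/s:
zero (1 + j500·0.05) = 1 + j25 → |·| ≈ 25.02, ∠ ≈ 87.71°
pole (1 + j500·0.25) = 1 + j125 → |·| ≈ 125, ∠ ≈ 89.54°
pole (1 + j500·0.002) = 1 + j1 → |·| ≈ 1.4142, ∠ ≈ 45.00°
|H| = 0.5 · 25.02 / (125 · 1.4142) ≈ 0.070768
Gain = 20 log₁₀(0.070768) ≈ -23.00 dB
∠H = (87.71°) − (89.54° + 45.00°) = -46.83°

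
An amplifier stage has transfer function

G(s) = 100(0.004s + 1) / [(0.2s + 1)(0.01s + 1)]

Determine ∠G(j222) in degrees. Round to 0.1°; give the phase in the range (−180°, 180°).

At ω = 222 rad/s:
zero (1 + j222·0.004) = 1 + j0.888 → |·| ≈ 1.3374, ∠ ≈ 41.61°
pole (1 + j222·0.2) = 1 + j44.4 → |·| ≈ 44.411, ∠ ≈ 88.71°
pole (1 + j222·0.01) = 1 + j2.22 → |·| ≈ 2.4348, ∠ ≈ 65.75°
∠G = (41.61°) − (88.71° + 65.75°) = -112.85°

-112.9°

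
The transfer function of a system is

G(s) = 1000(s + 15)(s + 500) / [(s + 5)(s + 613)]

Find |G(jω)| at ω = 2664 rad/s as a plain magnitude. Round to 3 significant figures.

992

At s = jω = j2664:
zero (s+15): 15 + j2664 → |·| = √(15²+2664²) = √7097121 ≈ 2664, ∠ = arctan(2664/15) ≈ 89.68°
zero (s+500): 500 + j2664 → |·| = √(500²+2664²) = √7346896 ≈ 2710.5, ∠ = arctan(2664/500) ≈ 79.37°
pole (s+5): 5 + j2664 → |·| = √(5²+2664²) = √7096921 ≈ 2664, ∠ = arctan(2664/5) ≈ 89.89°
pole (s+613): 613 + j2664 → |·| = √(613²+2664²) = √7472665 ≈ 2733.6, ∠ = arctan(2664/613) ≈ 77.04°
|G| = 1000 · 7.2208e+06 / 7.2823e+06 ≈ 991.55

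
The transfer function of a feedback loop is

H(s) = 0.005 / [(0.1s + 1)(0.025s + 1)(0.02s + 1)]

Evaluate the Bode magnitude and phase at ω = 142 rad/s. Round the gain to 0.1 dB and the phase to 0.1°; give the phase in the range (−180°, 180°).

At ω = 142 rad/s:
pole (1 + j142·0.1) = 1 + j14.2 → |·| ≈ 14.235, ∠ ≈ 85.97°
pole (1 + j142·0.025) = 1 + j3.55 → |·| ≈ 3.6882, ∠ ≈ 74.27°
pole (1 + j142·0.02) = 1 + j2.84 → |·| ≈ 3.0109, ∠ ≈ 70.60°
|H| = 0.005 · 1 / (14.235 · 3.6882 · 3.0109) ≈ 3.163e-05
Gain = 20 log₁₀(3.163e-05) ≈ -90.00 dB
∠H = (0°) − (85.97° + 74.27° + 70.60°) = -230.84° ≡ 129.16° (principal value)

-90.0 dB, 129.2°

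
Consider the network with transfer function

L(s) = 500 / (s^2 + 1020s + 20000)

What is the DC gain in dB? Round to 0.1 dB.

L(0) = 500 / 20000 = 0.025
20 log₁₀(0.025) ≈ -32.04 dB

-32.0 dB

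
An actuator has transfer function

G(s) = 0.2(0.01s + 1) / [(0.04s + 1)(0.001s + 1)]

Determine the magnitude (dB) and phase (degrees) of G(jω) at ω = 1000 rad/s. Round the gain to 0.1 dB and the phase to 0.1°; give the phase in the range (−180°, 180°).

At ω = 1000 rad/s:
zero (1 + j1000·0.01) = 1 + j10 → |·| ≈ 10.05, ∠ ≈ 84.29°
pole (1 + j1000·0.04) = 1 + j40 → |·| ≈ 40.012, ∠ ≈ 88.57°
pole (1 + j1000·0.001) = 1 + j1 → |·| ≈ 1.4142, ∠ ≈ 45.00°
|G| = 0.2 · 10.05 / (40.012 · 1.4142) ≈ 0.035522
Gain = 20 log₁₀(0.035522) ≈ -28.99 dB
∠G = (84.29°) − (88.57° + 45.00°) = -49.28°

-29.0 dB, -49.3°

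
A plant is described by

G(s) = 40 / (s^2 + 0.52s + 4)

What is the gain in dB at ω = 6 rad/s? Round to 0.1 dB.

At s = jω = j6:
quadratic: (j6)² + 0.52·j6 + 4 = -32 + j3.12 → |·| ≈ 32.152, ∠ ≈ 174.43°
|G| = 40 / 32.152 ≈ 1.2441
Gain = 20 log₁₀(1.2441) ≈ 1.90 dB

1.9 dB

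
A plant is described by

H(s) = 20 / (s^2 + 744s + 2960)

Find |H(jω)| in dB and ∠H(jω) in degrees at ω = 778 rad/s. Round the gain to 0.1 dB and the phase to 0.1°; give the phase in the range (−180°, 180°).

Substitute s = j778:
Numerator: 20 = 20 + j0
Denominator: (j778)^2 + 744(j778) + 2960 = -602324 + j578832
|N| = √(20² + 0²) ≈ 20, ∠N ≈ 0.00°
|D| = √(602324² + 578832²) ≈ 8.3537e+05, ∠D ≈ 136.14°
|H| = 20 / 8.3537e+05 ≈ 2.3941e-05
Gain = 20 log₁₀(2.3941e-05) ≈ -92.42 dB
∠H = 0.00° − 136.14° = -136.14°

-92.4 dB, -136.1°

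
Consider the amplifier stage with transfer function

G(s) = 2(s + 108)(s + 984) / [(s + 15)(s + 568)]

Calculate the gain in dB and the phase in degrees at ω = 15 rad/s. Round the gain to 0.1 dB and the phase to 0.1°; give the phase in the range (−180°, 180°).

At s = jω = j15:
zero (s+108): 108 + j15 → |·| = √(108²+15²) = √11889 ≈ 109.04, ∠ = arctan(15/108) ≈ 7.91°
zero (s+984): 984 + j15 → |·| = √(984²+15²) = √968481 ≈ 984.11, ∠ = arctan(15/984) ≈ 0.87°
pole (s+15): 15 + j15 → |·| = √(15²+15²) = √450 ≈ 21.213, ∠ = arctan(15/15) ≈ 45.00°
pole (s+568): 568 + j15 → |·| = √(568²+15²) = √322849 ≈ 568.2, ∠ = arctan(15/568) ≈ 1.51°
|G| = 2 · 1.0731e+05 / 12053 ≈ 17.806
Gain = 20 log₁₀(17.806) ≈ 25.01 dB
∠G = 8.78° − 46.51° = -37.73°

25.0 dB, -37.7°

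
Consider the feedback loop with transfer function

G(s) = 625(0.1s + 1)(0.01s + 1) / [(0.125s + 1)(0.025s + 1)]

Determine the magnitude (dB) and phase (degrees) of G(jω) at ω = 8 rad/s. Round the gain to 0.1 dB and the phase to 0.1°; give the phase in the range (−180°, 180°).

54.9 dB, -13.1°

At ω = 8 rad/s:
zero (1 + j8·0.1) = 1 + j0.8 → |·| ≈ 1.2806, ∠ ≈ 38.66°
zero (1 + j8·0.01) = 1 + j0.08 → |·| ≈ 1.0032, ∠ ≈ 4.57°
pole (1 + j8·0.125) = 1 + j1 → |·| ≈ 1.4142, ∠ ≈ 45.00°
pole (1 + j8·0.025) = 1 + j0.2 → |·| ≈ 1.0198, ∠ ≈ 11.31°
|G| = 625 · 1.2806 · 1.0032 / (1.4142 · 1.0198) ≈ 556.74
Gain = 20 log₁₀(556.74) ≈ 54.91 dB
∠G = (38.66° + 4.57°) − (45.00° + 11.31°) = -13.08°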